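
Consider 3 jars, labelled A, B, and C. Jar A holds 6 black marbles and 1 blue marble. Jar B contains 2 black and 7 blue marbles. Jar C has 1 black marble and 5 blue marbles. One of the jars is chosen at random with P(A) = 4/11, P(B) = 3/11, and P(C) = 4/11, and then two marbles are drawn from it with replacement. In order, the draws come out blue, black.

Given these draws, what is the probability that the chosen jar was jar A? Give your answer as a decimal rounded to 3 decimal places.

The likelihood of the observed sequence under each hypothesis: P(data | jar A) = (1/7)(6/7) = 0.12245; P(data | jar B) = (7/9)(2/9) = 0.17284; P(data | jar C) = (5/6)(1/6) = 0.13889.
The prior-weighted likelihoods are 4/11 · 0.12245 = 0.044527, 3/11 · 0.17284 = 0.047138, 4/11 · 0.13889 = 0.050505; these sum to 0.14217.
Hence P(jar A | data) = (0.044527) / (0.14217) = 0.31319.

0.313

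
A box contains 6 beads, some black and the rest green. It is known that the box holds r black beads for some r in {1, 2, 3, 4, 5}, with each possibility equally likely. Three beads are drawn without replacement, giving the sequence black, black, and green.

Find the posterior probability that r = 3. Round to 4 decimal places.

0.2571

For each hypothesis, P(data | H) works out to: P(data | r = 1) = (1/6)(0/5) = 0; P(data | r = 2) = (2/6)(1/5)(4/4) = 1/15; P(data | r = 3) = (3/6)(2/5)(3/4) = 3/20; P(data | r = 4) = (4/6)(3/5)(2/4) = 1/5; P(data | r = 5) = (5/6)(4/5)(1/4) = 1/6.
Multiplying each by its prior: 1/5 · 0 = 0, 1/5 · 1/15 = 1/75, 1/5 · 3/20 = 3/100, 1/5 · 1/5 = 1/25, 1/5 · 1/6 = 1/30; with total 7/60.
By Bayes' rule, P(r = 3 | data) = (3/100) / (7/60) = 9/35.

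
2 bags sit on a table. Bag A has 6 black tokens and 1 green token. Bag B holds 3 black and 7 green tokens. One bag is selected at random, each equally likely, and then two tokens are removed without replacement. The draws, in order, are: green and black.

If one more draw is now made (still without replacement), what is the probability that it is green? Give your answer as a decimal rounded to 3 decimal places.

Compute the likelihood of the observed sequence for each case: P(data | bag A) = (1/7)(6/6) = 1/7; P(data | bag B) = (7/10)(3/9) = 7/30.
Multiplying each by its prior: 1/2 · 1/7 = 1/14, 1/2 · 7/30 = 7/60; these sum to 79/420.
Normalising, the posterior is P(bag A | data) = 30/79, P(bag B | data) = 49/79.
Averaging over the posterior, P(green next | data) = (0)(30/79) + (3/4)(49/79) = 147/316.

0.465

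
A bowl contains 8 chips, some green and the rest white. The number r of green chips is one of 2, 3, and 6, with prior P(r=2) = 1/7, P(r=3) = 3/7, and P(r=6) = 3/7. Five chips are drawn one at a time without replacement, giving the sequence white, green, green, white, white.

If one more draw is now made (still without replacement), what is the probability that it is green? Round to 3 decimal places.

0.273

Compute the likelihood of the observed sequence for each case: P(data | r = 2) = (6/8)(2/7)(1/6)(5/5)(4/4) = 1/28; P(data | r = 3) = (5/8)(3/7)(2/6)(4/5)(3/4) = 3/56; P(data | r = 6) = (2/8)(6/7)(5/6)(1/5)(0/4) = 0.
Weighting by the prior gives 1/7 · 1/28 = 1/196, 3/7 · 3/56 = 9/392, 3/7 · 0 = 0; summing to 11/392.
Dividing through by the total gives posterior P(r = 2 | data) = 2/11, P(r = 3 | data) = 9/11, P(r = 6 | data) = 0.
The predictive probability is P(green next | data) = (0)(2/11) + (1/3)(9/11) = 3/11.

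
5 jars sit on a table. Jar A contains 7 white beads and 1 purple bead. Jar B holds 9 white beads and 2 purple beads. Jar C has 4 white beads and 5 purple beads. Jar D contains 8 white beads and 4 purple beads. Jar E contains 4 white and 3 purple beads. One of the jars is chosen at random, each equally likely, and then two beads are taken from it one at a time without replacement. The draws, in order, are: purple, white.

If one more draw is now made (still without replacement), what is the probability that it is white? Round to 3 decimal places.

Compute the likelihood of the observed sequence for each case: P(data | jar A) = (1/8)(7/7) = 0.125; P(data | jar B) = (2/11)(9/10) = 0.16364; P(data | jar C) = (5/9)(4/8) = 0.27778; P(data | jar D) = (4/12)(8/11) = 0.24242; P(data | jar E) = (3/7)(4/6) = 0.28571.
The prior-weighted likelihoods are 1/5 · 0.125 = 0.025, 1/5 · 0.16364 = 0.032727, 1/5 · 0.27778 = 0.055556, 1/5 · 0.24242 = 0.048485, 1/5 · 0.28571 = 0.057143; these sum to 0.21891.
Normalising, the posterior is P(jar A | data) = 0.1142, P(jar B | data) = 0.1495, P(jar C | data) = 0.25378, P(jar D | data) = 0.22148, P(jar E | data) = 0.26103.
Averaging over the posterior, P(white next | data) = (1)(0.1142) + (8/9)(0.1495) + (3/7)(0.25378) + (7/10)(0.22148) + (3/5)(0.26103) = 0.66751.

0.668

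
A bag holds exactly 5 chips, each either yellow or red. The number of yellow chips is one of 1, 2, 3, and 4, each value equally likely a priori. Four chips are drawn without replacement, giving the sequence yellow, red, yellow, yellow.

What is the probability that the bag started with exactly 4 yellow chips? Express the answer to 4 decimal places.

Compute the likelihood of the observed sequence for each case: P(data | r = 1) = (1/5)(4/4)(0/3) = 0; P(data | r = 2) = (2/5)(3/4)(1/3)(0/2) = 0; P(data | r = 3) = (3/5)(2/4)(2/3)(1/2) = 1/10; P(data | r = 4) = (4/5)(1/4)(3/3)(2/2) = 1/5.
Weighting by the prior gives 1/4 · 0 = 0, 1/4 · 0 = 0, 1/4 · 1/10 = 1/40, 1/4 · 1/5 = 1/20; with total 3/40.
Therefore the posterior P(r = 4 | data) = (1/20) / (3/40) = 2/3.

0.6667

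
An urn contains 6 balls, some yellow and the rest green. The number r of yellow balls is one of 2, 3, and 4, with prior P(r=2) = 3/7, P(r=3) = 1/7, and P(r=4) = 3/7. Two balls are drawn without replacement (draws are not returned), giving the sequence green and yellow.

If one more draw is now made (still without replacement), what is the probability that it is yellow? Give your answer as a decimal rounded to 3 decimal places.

For each hypothesis, P(data | H) works out to: P(data | r = 2) = (4/6)(2/5) = 4/15; P(data | r = 3) = (3/6)(3/5) = 3/10; P(data | r = 4) = (2/6)(4/5) = 4/15.
Weighting by the prior gives 3/7 · 4/15 = 4/35, 1/7 · 3/10 = 3/70, 3/7 · 4/15 = 4/35; these sum to 19/70.
Dividing through by the total gives posterior P(r = 2 | data) = 8/19, P(r = 3 | data) = 3/19, P(r = 4 | data) = 8/19.
So P(yellow next | data) = Σ P(yellow next | H) P(H | data) = (1/4)(8/19) + (1/2)(3/19) + (3/4)(8/19) = 1/2.

0.500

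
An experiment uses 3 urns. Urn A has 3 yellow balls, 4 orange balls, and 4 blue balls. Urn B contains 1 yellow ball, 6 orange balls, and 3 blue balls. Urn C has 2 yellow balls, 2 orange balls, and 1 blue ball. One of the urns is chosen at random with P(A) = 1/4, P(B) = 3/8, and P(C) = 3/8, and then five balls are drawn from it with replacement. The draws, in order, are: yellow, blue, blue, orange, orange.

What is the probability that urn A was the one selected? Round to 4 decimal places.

0.3541

The likelihood of the observed sequence under each hypothesis: P(data | urn A) = (3/11)(4/11)(4/11)(4/11)(4/11) = 0.0047687; P(data | urn B) = (1/10)(3/10)(3/10)(6/10)(6/10) = 0.00324; P(data | urn C) = (2/5)(1/5)(1/5)(2/5)(2/5) = 0.00256.
The prior-weighted likelihoods are 1/4 · 0.0047687 = 0.0011922, 3/8 · 0.00324 = 0.001215, 3/8 · 0.00256 = 0.00096; summing to 0.0033672.
By Bayes' rule, P(urn A | data) = (0.0011922) / (0.0033672) = 0.35406.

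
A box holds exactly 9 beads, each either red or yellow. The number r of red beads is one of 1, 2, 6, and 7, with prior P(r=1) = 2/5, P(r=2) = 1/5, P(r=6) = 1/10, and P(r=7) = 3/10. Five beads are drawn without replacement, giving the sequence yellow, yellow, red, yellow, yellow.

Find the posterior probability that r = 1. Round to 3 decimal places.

The likelihood of the observed sequence under each hypothesis: P(data | r = 1) = (8/9)(7/8)(1/7)(6/6)(5/5) = 1/9; P(data | r = 2) = (7/9)(6/8)(2/7)(5/6)(4/5) = 1/9; P(data | r = 6) = (3/9)(2/8)(6/7)(1/6)(0/5) = 0; P(data | r = 7) = (2/9)(1/8)(7/7)(0/6) = 0.
The prior-weighted likelihoods are 2/5 · 1/9 = 2/45, 1/5 · 1/9 = 1/45, 1/10 · 0 = 0, 3/10 · 0 = 0; summing to 1/15.
So P(r = 1 | data) = (2/45) / (1/15) = 2/3.

0.667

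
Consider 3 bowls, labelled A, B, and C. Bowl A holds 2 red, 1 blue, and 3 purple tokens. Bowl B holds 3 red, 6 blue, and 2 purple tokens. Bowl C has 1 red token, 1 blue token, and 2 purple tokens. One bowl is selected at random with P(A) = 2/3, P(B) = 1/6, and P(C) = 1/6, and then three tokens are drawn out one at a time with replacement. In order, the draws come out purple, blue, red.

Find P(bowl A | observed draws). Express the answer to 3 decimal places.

0.656

Compute the likelihood of the observed sequence for each case: P(data | bowl A) = (3/6)(1/6)(2/6) = 0.027778; P(data | bowl B) = (2/11)(6/11)(3/11) = 0.027047; P(data | bowl C) = (2/4)(1/4)(1/4) = 0.03125.
Multiplying each by its prior: 2/3 · 0.027778 = 0.018519, 1/6 · 0.027047 = 0.0045079, 1/6 · 0.03125 = 0.0052083; with total 0.028235.
Therefore the posterior P(bowl A | data) = (0.018519) / (0.028235) = 0.65588.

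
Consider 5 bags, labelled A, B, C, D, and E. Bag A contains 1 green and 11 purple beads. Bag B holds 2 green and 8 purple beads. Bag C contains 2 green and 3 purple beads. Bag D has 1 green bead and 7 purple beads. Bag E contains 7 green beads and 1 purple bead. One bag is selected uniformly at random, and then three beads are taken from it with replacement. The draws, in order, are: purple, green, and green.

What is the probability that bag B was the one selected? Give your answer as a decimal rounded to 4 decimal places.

0.1313

Under each hypothesis, the probability of the observed sequence is: P(data | bag A) = (11/12)(1/12)(1/12) = 0.0063657; P(data | bag B) = (8/10)(2/10)(2/10) = 0.032; P(data | bag C) = (3/5)(2/5)(2/5) = 0.096; P(data | bag D) = (7/8)(1/8)(1/8) = 0.013672; P(data | bag E) = (1/8)(7/8)(7/8) = 0.095703.
The prior-weighted likelihoods are 1/5 · 0.0063657 = 0.0012731, 1/5 · 0.032 = 0.0064, 1/5 · 0.096 = 0.0192, 1/5 · 0.013672 = 0.0027344, 1/5 · 0.095703 = 0.019141; with total 0.048748.
By Bayes' rule, P(bag B | data) = (0.0064) / (0.048748) = 0.13129.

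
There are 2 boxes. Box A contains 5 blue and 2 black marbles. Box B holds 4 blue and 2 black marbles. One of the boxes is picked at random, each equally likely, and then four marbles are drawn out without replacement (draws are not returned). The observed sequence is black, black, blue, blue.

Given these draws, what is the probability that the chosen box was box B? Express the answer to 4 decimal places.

0.5833

Compute the likelihood of the observed sequence for each case: P(data | box A) = (2/7)(1/6)(5/5)(4/4) = 1/21; P(data | box B) = (2/6)(1/5)(4/4)(3/3) = 1/15.
Weighting by the prior gives 1/2 · 1/21 = 1/42, 1/2 · 1/15 = 1/30; these sum to 2/35.
So P(box B | data) = (1/30) / (2/35) = 7/12.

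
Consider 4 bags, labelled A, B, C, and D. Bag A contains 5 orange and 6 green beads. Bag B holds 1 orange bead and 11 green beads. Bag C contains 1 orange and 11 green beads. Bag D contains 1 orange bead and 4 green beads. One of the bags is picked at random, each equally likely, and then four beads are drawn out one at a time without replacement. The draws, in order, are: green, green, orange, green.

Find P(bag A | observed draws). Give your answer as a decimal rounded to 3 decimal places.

0.171

Under each hypothesis, the probability of the observed sequence is: P(data | bag A) = (6/11)(5/10)(5/9)(4/8) = 5/66; P(data | bag B) = (11/12)(10/11)(1/10)(9/9) = 1/12; P(data | bag C) = (11/12)(10/11)(1/10)(9/9) = 1/12; P(data | bag D) = (4/5)(3/4)(1/3)(2/2) = 1/5.
Weighting by the prior gives 1/4 · 5/66 = 5/264, 1/4 · 1/12 = 1/48, 1/4 · 1/12 = 1/48, 1/4 · 1/5 = 1/20; these sum to 73/660.
So P(bag A | data) = (5/264) / (73/660) = 25/146.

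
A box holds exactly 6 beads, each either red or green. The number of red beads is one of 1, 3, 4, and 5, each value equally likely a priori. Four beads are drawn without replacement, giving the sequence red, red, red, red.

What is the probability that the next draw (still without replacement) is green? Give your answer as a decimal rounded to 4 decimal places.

Under each hypothesis, the probability of the observed sequence is: P(data | r = 1) = (1/6)(0/5) = 0; P(data | r = 3) = (3/6)(2/5)(1/4)(0/3) = 0; P(data | r = 4) = (4/6)(3/5)(2/4)(1/3) = 1/15; P(data | r = 5) = (5/6)(4/5)(3/4)(2/3) = 1/3.
Weighting by the prior gives 1/4 · 0 = 0, 1/4 · 0 = 0, 1/4 · 1/15 = 1/60, 1/4 · 1/3 = 1/12; summing to 1/10.
The posterior is then P(r = 1 | data) = 0, P(r = 3 | data) = 0, P(r = 4 | data) = 1/6, P(r = 5 | data) = 5/6.
So P(green next | data) = Σ P(green next | H) P(H | data) = (1)(1/6) + (1/2)(5/6) = 7/12.

0.5833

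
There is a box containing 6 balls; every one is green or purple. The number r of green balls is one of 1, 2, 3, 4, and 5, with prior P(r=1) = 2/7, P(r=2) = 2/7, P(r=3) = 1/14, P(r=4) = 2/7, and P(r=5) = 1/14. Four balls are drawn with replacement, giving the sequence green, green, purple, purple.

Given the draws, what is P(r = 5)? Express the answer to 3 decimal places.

Under each hypothesis, the probability of the observed sequence is: P(data | r = 1) = (1/6)(1/6)(5/6)(5/6) = 0.01929; P(data | r = 2) = (2/6)(2/6)(4/6)(4/6) = 0.049383; P(data | r = 3) = (3/6)(3/6)(3/6)(3/6) = 0.0625; P(data | r = 4) = (4/6)(4/6)(2/6)(2/6) = 0.049383; P(data | r = 5) = (5/6)(5/6)(1/6)(1/6) = 0.01929.
Weighting by the prior gives 2/7 · 0.01929 = 0.0055115, 2/7 · 0.049383 = 0.014109, 1/14 · 0.0625 = 0.0044643, 2/7 · 0.049383 = 0.014109, 1/14 · 0.01929 = 0.0013779; these sum to 0.039572.
By Bayes' rule, P(r = 5 | data) = (0.0013779) / (0.039572) = 0.034819.

0.035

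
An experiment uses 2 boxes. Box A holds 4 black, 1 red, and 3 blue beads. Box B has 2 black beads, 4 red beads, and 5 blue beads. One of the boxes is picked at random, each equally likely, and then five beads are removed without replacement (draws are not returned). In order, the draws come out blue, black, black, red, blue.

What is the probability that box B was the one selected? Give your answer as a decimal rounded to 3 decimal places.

0.212

Under each hypothesis, the probability of the observed sequence is: P(data | box A) = (3/8)(4/7)(3/6)(1/5)(2/4) = 0.010714; P(data | box B) = (5/11)(2/10)(1/9)(4/8)(4/7) = 0.002886.
The prior-weighted likelihoods are 1/2 · 0.010714 = 0.0053571, 1/2 · 0.002886 = 0.001443; summing to 0.0068001.
So P(box B | data) = (0.001443) / (0.0068001) = 0.2122.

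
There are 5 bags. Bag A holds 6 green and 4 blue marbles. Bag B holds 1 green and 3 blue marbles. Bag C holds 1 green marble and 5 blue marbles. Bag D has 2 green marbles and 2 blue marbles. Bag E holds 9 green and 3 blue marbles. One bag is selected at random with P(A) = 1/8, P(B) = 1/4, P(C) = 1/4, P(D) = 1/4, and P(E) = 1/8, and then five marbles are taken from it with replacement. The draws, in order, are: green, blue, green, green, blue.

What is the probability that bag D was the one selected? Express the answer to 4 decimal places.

0.4239

Under each hypothesis, the probability of the observed sequence is: P(data | bag A) = (6/10)(4/10)(6/10)(6/10)(4/10) = 0.03456; P(data | bag B) = (1/4)(3/4)(1/4)(1/4)(3/4) = 0.0087891; P(data | bag C) = (1/6)(5/6)(1/6)(1/6)(5/6) = 0.003215; P(data | bag D) = (2/4)(2/4)(2/4)(2/4)(2/4) = 0.03125; P(data | bag E) = (9/12)(3/12)(9/12)(9/12)(3/12) = 0.026367.
The prior-weighted likelihoods are 1/8 · 0.03456 = 0.00432, 1/4 · 0.0087891 = 0.0021973, 1/4 · 0.003215 = 0.00080376, 1/4 · 0.03125 = 0.0078125, 1/8 · 0.026367 = 0.0032959; summing to 0.018429.
Therefore the posterior P(bag D | data) = (0.0078125) / (0.018429) = 0.42391.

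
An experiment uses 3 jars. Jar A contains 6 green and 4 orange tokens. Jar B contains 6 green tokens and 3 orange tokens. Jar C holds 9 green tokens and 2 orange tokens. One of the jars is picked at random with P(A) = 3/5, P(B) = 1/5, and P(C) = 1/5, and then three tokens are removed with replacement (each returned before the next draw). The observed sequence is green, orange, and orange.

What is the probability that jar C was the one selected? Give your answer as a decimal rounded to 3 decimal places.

Under each hypothesis, the probability of the observed sequence is: P(data | jar A) = (6/10)(4/10)(4/10) = 0.096; P(data | jar B) = (6/9)(3/9)(3/9) = 0.074074; P(data | jar C) = (9/11)(2/11)(2/11) = 0.027047.
The prior-weighted likelihoods are 3/5 · 0.096 = 0.0576, 1/5 · 0.074074 = 0.014815, 1/5 · 0.027047 = 0.0054095; summing to 0.077824.
By Bayes' rule, P(jar C | data) = (0.0054095) / (0.077824) = 0.069509.

0.070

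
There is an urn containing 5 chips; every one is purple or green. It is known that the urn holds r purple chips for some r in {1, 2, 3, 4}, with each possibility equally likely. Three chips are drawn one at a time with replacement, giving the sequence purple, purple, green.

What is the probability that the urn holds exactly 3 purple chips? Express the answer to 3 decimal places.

The likelihood of the observed sequence under each hypothesis: P(data | r = 1) = (1/5)(1/5)(4/5) = 4/125; P(data | r = 2) = (2/5)(2/5)(3/5) = 12/125; P(data | r = 3) = (3/5)(3/5)(2/5) = 18/125; P(data | r = 4) = (4/5)(4/5)(1/5) = 16/125.
Multiplying each by its prior: 1/4 · 4/125 = 1/125, 1/4 · 12/125 = 3/125, 1/4 · 18/125 = 9/250, 1/4 · 16/125 = 4/125; summing to 1/10.
Hence P(r = 3 | data) = (9/250) / (1/10) = 9/25.

0.360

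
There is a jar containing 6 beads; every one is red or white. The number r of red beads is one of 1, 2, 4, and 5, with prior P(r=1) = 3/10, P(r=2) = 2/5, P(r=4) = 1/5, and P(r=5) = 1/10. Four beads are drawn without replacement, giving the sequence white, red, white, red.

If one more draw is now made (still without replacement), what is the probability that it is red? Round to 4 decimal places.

For each hypothesis, P(data | H) works out to: P(data | r = 1) = (5/6)(1/5)(4/4)(0/3) = 0; P(data | r = 2) = (4/6)(2/5)(3/4)(1/3) = 1/15; P(data | r = 4) = (2/6)(4/5)(1/4)(3/3) = 1/15; P(data | r = 5) = (1/6)(5/5)(0/4) = 0.
The prior-weighted likelihoods are 3/10 · 0 = 0, 2/5 · 1/15 = 2/75, 1/5 · 1/15 = 1/75, 1/10 · 0 = 0; summing to 1/25.
The posterior is then P(r = 1 | data) = 0, P(r = 2 | data) = 2/3, P(r = 4 | data) = 1/3, P(r = 5 | data) = 0.
Averaging over the posterior, P(red next | data) = (0)(2/3) + (1)(1/3) = 1/3.

0.3333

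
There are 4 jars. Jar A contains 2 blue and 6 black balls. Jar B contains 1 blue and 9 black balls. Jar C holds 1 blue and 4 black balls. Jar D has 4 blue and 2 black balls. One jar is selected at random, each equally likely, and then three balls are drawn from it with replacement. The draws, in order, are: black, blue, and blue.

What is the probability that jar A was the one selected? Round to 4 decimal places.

The likelihood of the observed sequence under each hypothesis: P(data | jar A) = (6/8)(2/8)(2/8) = 0.046875; P(data | jar B) = (9/10)(1/10)(1/10) = 0.009; P(data | jar C) = (4/5)(1/5)(1/5) = 0.032; P(data | jar D) = (2/6)(4/6)(4/6) = 0.14815.
Weighting by the prior gives 1/4 · 0.046875 = 0.011719, 1/4 · 0.009 = 0.00225, 1/4 · 0.032 = 0.008, 1/4 · 0.14815 = 0.037037; with total 0.059006.
So P(jar A | data) = (0.011719) / (0.059006) = 0.1986.

0.1986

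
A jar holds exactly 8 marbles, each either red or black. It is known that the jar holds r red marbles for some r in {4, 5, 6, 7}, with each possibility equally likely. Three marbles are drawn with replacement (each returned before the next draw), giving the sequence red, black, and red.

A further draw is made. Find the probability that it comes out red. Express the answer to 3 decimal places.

0.676

Compute the likelihood of the observed sequence for each case: P(data | r = 4) = (4/8)(4/8)(4/8) = 0.125; P(data | r = 5) = (5/8)(3/8)(5/8) = 0.14648; P(data | r = 6) = (6/8)(2/8)(6/8) = 0.14062; P(data | r = 7) = (7/8)(1/8)(7/8) = 0.095703.
Weighting by the prior gives 1/4 · 0.125 = 0.03125, 1/4 · 0.14648 = 0.036621, 1/4 · 0.14062 = 0.035156, 1/4 · 0.095703 = 0.023926; with total 0.12695.
Normalising, the posterior is P(r = 4 | data) = 0.24615, P(r = 5 | data) = 0.28846, P(r = 6 | data) = 0.27692, P(r = 7 | data) = 0.18846.
So P(red next | data) = Σ P(red next | H) P(H | data) = (1/2)(0.24615) + (5/8)(0.28846) + (3/4)(0.27692) + (7/8)(0.18846) = 0.67596.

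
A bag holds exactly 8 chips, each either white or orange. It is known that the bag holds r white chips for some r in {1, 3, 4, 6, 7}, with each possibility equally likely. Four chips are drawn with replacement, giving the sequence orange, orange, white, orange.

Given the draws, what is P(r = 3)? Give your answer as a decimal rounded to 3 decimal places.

Under each hypothesis, the probability of the observed sequence is: P(data | r = 1) = (7/8)(7/8)(1/8)(7/8) = 0.08374; P(data | r = 3) = (5/8)(5/8)(3/8)(5/8) = 0.091553; P(data | r = 4) = (4/8)(4/8)(4/8)(4/8) = 0.0625; P(data | r = 6) = (2/8)(2/8)(6/8)(2/8) = 0.011719; P(data | r = 7) = (1/8)(1/8)(7/8)(1/8) = 0.001709.
The prior-weighted likelihoods are 1/5 · 0.08374 = 0.016748, 1/5 · 0.091553 = 0.018311, 1/5 · 0.0625 = 0.0125, 1/5 · 0.011719 = 0.0023437, 1/5 · 0.001709 = 0.0003418; summing to 0.050244.
So P(r = 3 | data) = (0.018311) / (0.050244) = 0.36443.

0.364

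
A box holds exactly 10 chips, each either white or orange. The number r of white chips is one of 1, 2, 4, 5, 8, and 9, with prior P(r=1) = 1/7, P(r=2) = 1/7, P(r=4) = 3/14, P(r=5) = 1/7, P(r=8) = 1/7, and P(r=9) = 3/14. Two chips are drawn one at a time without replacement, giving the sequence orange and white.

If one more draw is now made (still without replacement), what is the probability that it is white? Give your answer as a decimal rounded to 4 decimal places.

The likelihood of the observed sequence under each hypothesis: P(data | r = 1) = (9/10)(1/9) = 1/10; P(data | r = 2) = (8/10)(2/9) = 8/45; P(data | r = 4) = (6/10)(4/9) = 4/15; P(data | r = 5) = (5/10)(5/9) = 5/18; P(data | r = 8) = (2/10)(8/9) = 8/45; P(data | r = 9) = (1/10)(9/9) = 1/10.
Weighting by the prior gives 1/7 · 1/10 = 1/70, 1/7 · 8/45 = 8/315, 3/14 · 4/15 = 2/35, 1/7 · 5/18 = 5/126, 1/7 · 8/45 = 8/315, 3/14 · 1/10 = 3/140; summing to 11/60.
Dividing through by the total gives posterior P(r = 1 | data) = 6/77, P(r = 2 | data) = 32/231, P(r = 4 | data) = 24/77, P(r = 5 | data) = 50/231, P(r = 8 | data) = 32/231, P(r = 9 | data) = 9/77.
The predictive probability is P(white next | data) = (0)(6/77) + (1/8)(32/231) + (3/8)(24/77) + (1/2)(50/231) + (7/8)(32/231) + (1)(9/77) = 37/77.

0.4805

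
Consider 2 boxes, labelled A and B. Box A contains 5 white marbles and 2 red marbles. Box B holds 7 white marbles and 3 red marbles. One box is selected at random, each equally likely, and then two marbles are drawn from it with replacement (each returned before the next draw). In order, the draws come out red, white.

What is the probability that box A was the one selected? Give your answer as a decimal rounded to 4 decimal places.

Under each hypothesis, the probability of the observed sequence is: P(data | box A) = (2/7)(5/7) = 0.20408; P(data | box B) = (3/10)(7/10) = 0.21.
The prior-weighted likelihoods are 1/2 · 0.20408 = 0.10204, 1/2 · 0.21 = 0.105; with total 0.20704.
By Bayes' rule, P(box A | data) = (0.10204) / (0.20704) = 0.49285.

0.4929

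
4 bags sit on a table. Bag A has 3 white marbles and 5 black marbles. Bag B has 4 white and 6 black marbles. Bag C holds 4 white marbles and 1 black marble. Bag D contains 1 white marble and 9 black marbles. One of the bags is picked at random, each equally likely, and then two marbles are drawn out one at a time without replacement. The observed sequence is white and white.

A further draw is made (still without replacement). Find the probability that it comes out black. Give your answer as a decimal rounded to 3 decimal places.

Compute the likelihood of the observed sequence for each case: P(data | bag A) = (3/8)(2/7) = 0.10714; P(data | bag B) = (4/10)(3/9) = 0.13333; P(data | bag C) = (4/5)(3/4) = 0.6; P(data | bag D) = (1/10)(0/9) = 0.
The prior-weighted likelihoods are 1/4 · 0.10714 = 0.026786, 1/4 · 0.13333 = 0.033333, 1/4 · 0.6 = 0.15, 1/4 · 0 = 0; summing to 0.21012.
Normalising, the posterior is P(bag A | data) = 0.12748, P(bag B | data) = 0.15864, P(bag C | data) = 0.71388, P(bag D | data) = 0.
Averaging over the posterior, P(black next | data) = (5/6)(0.12748) + (3/4)(0.15864) + (1/3)(0.71388) = 0.46317.

0.463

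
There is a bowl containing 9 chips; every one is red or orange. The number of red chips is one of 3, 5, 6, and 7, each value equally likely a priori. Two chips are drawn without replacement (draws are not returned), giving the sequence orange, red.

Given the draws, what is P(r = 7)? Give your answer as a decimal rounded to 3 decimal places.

0.200

The likelihood of the observed sequence under each hypothesis: P(data | r = 3) = (6/9)(3/8) = 1/4; P(data | r = 5) = (4/9)(5/8) = 5/18; P(data | r = 6) = (3/9)(6/8) = 1/4; P(data | r = 7) = (2/9)(7/8) = 7/36.
The prior-weighted likelihoods are 1/4 · 1/4 = 1/16, 1/4 · 5/18 = 5/72, 1/4 · 1/4 = 1/16, 1/4 · 7/36 = 7/144; these sum to 35/144.
Therefore the posterior P(r = 7 | data) = (7/144) / (35/144) = 1/5.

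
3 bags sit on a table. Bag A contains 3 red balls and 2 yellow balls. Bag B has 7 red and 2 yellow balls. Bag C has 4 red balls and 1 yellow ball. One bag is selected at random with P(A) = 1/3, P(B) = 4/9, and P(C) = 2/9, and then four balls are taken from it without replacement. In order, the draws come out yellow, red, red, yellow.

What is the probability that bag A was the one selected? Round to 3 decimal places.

0.730

Under each hypothesis, the probability of the observed sequence is: P(data | bag A) = (2/5)(3/4)(2/3)(1/2) = 1/10; P(data | bag B) = (2/9)(7/8)(6/7)(1/6) = 1/36; P(data | bag C) = (1/5)(4/4)(3/3)(0/2) = 0.
Weighting by the prior gives 1/3 · 1/10 = 1/30, 4/9 · 1/36 = 1/81, 2/9 · 0 = 0; summing to 37/810.
Hence P(bag A | data) = (1/30) / (37/810) = 27/37.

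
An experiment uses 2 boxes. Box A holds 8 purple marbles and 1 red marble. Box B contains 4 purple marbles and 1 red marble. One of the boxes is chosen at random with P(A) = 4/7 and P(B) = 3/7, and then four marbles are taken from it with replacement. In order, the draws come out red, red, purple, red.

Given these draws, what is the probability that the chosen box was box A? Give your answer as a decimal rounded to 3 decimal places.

0.203

Under each hypothesis, the probability of the observed sequence is: P(data | box A) = (1/9)(1/9)(8/9)(1/9) = 0.0012193; P(data | box B) = (1/5)(1/5)(4/5)(1/5) = 0.0064.
The prior-weighted likelihoods are 4/7 · 0.0012193 = 0.00069676, 3/7 · 0.0064 = 0.0027429; with total 0.0034396.
By Bayes' rule, P(box A | data) = (0.00069676) / (0.0034396) = 0.20257.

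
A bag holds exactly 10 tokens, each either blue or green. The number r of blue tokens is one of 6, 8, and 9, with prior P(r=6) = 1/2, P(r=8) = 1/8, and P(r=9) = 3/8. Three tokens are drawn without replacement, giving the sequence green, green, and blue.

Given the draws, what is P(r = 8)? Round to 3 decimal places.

Compute the likelihood of the observed sequence for each case: P(data | r = 6) = (4/10)(3/9)(6/8) = 1/10; P(data | r = 8) = (2/10)(1/9)(8/8) = 1/45; P(data | r = 9) = (1/10)(0/9) = 0.
Weighting by the prior gives 1/2 · 1/10 = 1/20, 1/8 · 1/45 = 1/360, 3/8 · 0 = 0; with total 19/360.
Hence P(r = 8 | data) = (1/360) / (19/360) = 1/19.

0.053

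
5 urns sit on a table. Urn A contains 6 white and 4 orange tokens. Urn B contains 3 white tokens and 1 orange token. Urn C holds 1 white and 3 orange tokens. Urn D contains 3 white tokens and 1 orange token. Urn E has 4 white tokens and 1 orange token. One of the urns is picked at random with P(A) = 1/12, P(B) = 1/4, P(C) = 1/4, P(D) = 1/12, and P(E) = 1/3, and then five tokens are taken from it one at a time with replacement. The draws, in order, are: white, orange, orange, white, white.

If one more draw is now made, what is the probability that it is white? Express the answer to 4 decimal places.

0.6925

Under each hypothesis, the probability of the observed sequence is: P(data | urn A) = (6/10)(4/10)(4/10)(6/10)(6/10) = 0.03456; P(data | urn B) = (3/4)(1/4)(1/4)(3/4)(3/4) = 0.026367; P(data | urn C) = (1/4)(3/4)(3/4)(1/4)(1/4) = 0.0087891; P(data | urn D) = (3/4)(1/4)(1/4)(3/4)(3/4) = 0.026367; P(data | urn E) = (4/5)(1/5)(1/5)(4/5)(4/5) = 0.02048.
The prior-weighted likelihoods are 1/12 · 0.03456 = 0.00288, 1/4 · 0.026367 = 0.0065918, 1/4 · 0.0087891 = 0.0021973, 1/12 · 0.026367 = 0.0021973, 1/3 · 0.02048 = 0.0068267; these sum to 0.020693.
Dividing through by the total gives posterior P(urn A | data) = 0.13918, P(urn B | data) = 0.31855, P(urn C | data) = 0.10618, P(urn D | data) = 0.10618, P(urn E | data) = 0.3299.
The predictive probability is P(white next | data) = (3/5)(0.13918) + (3/4)(0.31855) + (1/4)(0.10618) + (3/4)(0.10618) + (4/5)(0.3299) = 0.69253.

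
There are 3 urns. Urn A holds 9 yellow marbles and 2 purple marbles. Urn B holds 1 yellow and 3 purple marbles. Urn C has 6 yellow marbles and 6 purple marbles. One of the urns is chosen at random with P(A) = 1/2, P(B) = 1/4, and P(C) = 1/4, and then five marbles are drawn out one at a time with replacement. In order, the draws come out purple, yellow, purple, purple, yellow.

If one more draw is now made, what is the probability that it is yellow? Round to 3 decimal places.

0.439

Compute the likelihood of the observed sequence for each case: P(data | urn A) = (2/11)(9/11)(2/11)(2/11)(9/11) = 0.0040236; P(data | urn B) = (3/4)(1/4)(3/4)(3/4)(1/4) = 0.026367; P(data | urn C) = (6/12)(6/12)(6/12)(6/12)(6/12) = 0.03125.
Weighting by the prior gives 1/2 · 0.0040236 = 0.0020118, 1/4 · 0.026367 = 0.0065918, 1/4 · 0.03125 = 0.0078125; with total 0.016416.
Normalising, the posterior is P(urn A | data) = 0.12255, P(urn B | data) = 0.40155, P(urn C | data) = 0.47591.
So P(yellow next | data) = Σ P(yellow next | H) P(H | data) = (9/11)(0.12255) + (1/4)(0.40155) + (1/2)(0.47591) = 0.43861.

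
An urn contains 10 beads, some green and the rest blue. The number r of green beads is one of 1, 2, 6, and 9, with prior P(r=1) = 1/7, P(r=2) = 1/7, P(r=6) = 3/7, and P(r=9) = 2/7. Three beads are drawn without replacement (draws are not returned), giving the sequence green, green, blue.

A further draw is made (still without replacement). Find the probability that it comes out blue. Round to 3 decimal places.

The likelihood of the observed sequence under each hypothesis: P(data | r = 1) = (1/10)(0/9) = 0; P(data | r = 2) = (2/10)(1/9)(8/8) = 1/45; P(data | r = 6) = (6/10)(5/9)(4/8) = 1/6; P(data | r = 9) = (9/10)(8/9)(1/8) = 1/10.
Weighting by the prior gives 1/7 · 0 = 0, 1/7 · 1/45 = 1/315, 3/7 · 1/6 = 1/14, 2/7 · 1/10 = 1/35; these sum to 13/126.
Dividing through by the total gives posterior P(r = 1 | data) = 0, P(r = 2 | data) = 2/65, P(r = 6 | data) = 9/13, P(r = 9 | data) = 18/65.
The predictive probability is P(blue next | data) = (1)(2/65) + (3/7)(9/13) + (0)(18/65) = 149/455.

0.327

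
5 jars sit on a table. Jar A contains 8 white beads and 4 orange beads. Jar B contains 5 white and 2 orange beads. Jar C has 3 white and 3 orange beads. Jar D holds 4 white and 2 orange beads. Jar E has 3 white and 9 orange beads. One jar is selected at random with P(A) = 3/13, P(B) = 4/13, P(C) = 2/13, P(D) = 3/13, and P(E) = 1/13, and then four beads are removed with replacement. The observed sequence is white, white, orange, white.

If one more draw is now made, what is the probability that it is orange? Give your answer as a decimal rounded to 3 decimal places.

The likelihood of the observed sequence under each hypothesis: P(data | jar A) = (8/12)(8/12)(4/12)(8/12) = 0.098765; P(data | jar B) = (5/7)(5/7)(2/7)(5/7) = 0.10412; P(data | jar C) = (3/6)(3/6)(3/6)(3/6) = 0.0625; P(data | jar D) = (4/6)(4/6)(2/6)(4/6) = 0.098765; P(data | jar E) = (3/12)(3/12)(9/12)(3/12) = 0.011719.
The prior-weighted likelihoods are 3/13 · 0.098765 = 0.022792, 4/13 · 0.10412 = 0.032038, 2/13 · 0.0625 = 0.0096154, 3/13 · 0.098765 = 0.022792, 1/13 · 0.011719 = 0.00090144; summing to 0.088139.
The posterior is then P(jar A | data) = 0.25859, P(jar B | data) = 0.36349, P(jar C | data) = 0.10909, P(jar D | data) = 0.25859, P(jar E | data) = 0.010228.
So P(orange next | data) = Σ P(orange next | H) P(H | data) = (1/3)(0.25859) + (2/7)(0.36349) + (1/2)(0.10909) + (1/3)(0.25859) + (3/4)(0.010228) = 0.33847.

0.338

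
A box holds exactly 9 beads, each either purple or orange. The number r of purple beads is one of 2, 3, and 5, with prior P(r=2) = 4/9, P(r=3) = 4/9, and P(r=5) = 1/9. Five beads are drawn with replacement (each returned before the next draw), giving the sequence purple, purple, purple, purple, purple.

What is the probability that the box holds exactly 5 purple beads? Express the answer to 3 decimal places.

The likelihood of the observed sequence under each hypothesis: P(data | r = 2) = (2/9)(2/9)(2/9)(2/9)(2/9) = 0.00054192; P(data | r = 3) = (3/9)(3/9)(3/9)(3/9)(3/9) = 0.0041152; P(data | r = 5) = (5/9)(5/9)(5/9)(5/9)(5/9) = 0.052922.
The prior-weighted likelihoods are 4/9 · 0.00054192 = 0.00024085, 4/9 · 0.0041152 = 0.001829, 1/9 · 0.052922 = 0.0058802; summing to 0.0079501.
By Bayes' rule, P(r = 5 | data) = (0.0058802) / (0.0079501) = 0.73964.

0.740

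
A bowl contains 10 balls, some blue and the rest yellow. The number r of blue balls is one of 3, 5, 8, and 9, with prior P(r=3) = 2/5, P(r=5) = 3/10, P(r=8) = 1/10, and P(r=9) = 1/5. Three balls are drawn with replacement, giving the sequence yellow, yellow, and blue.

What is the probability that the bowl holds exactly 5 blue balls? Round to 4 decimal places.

Under each hypothesis, the probability of the observed sequence is: P(data | r = 3) = (7/10)(7/10)(3/10) = 0.147; P(data | r = 5) = (5/10)(5/10)(5/10) = 0.125; P(data | r = 8) = (2/10)(2/10)(8/10) = 0.032; P(data | r = 9) = (1/10)(1/10)(9/10) = 0.009.
The prior-weighted likelihoods are 2/5 · 0.147 = 0.0588, 3/10 · 0.125 = 0.0375, 1/10 · 0.032 = 0.0032, 1/5 · 0.009 = 0.0018; with total 0.1013.
Hence P(r = 5 | data) = (0.0375) / (0.1013) = 0.37019.

0.3702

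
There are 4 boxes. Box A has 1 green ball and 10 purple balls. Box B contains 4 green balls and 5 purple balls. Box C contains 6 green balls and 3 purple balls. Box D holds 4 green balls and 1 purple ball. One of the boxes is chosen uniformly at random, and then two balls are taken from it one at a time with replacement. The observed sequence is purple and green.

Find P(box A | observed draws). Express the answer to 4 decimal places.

0.1161

For each hypothesis, P(data | H) works out to: P(data | box A) = (10/11)(1/11) = 0.082645; P(data | box B) = (5/9)(4/9) = 0.24691; P(data | box C) = (3/9)(6/9) = 0.22222; P(data | box D) = (1/5)(4/5) = 0.16.
Weighting by the prior gives 1/4 · 0.082645 = 0.020661, 1/4 · 0.24691 = 0.061728, 1/4 · 0.22222 = 0.055556, 1/4 · 0.16 = 0.04; with total 0.17795.
So P(box A | data) = (0.020661) / (0.17795) = 0.11611.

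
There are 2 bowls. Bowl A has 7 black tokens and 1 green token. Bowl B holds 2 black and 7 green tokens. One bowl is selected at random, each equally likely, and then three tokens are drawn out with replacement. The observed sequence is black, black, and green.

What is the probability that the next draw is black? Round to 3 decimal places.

Compute the likelihood of the observed sequence for each case: P(data | bowl A) = (7/8)(7/8)(1/8) = 0.095703; P(data | bowl B) = (2/9)(2/9)(7/9) = 0.038409.
Multiplying each by its prior: 1/2 · 0.095703 = 0.047852, 1/2 · 0.038409 = 0.019204; summing to 0.067056.
Normalising, the posterior is P(bowl A | data) = 0.71361, P(bowl B | data) = 0.28639.
So P(black next | data) = Σ P(black next | H) P(H | data) = (7/8)(0.71361) + (2/9)(0.28639) = 0.68805.

0.688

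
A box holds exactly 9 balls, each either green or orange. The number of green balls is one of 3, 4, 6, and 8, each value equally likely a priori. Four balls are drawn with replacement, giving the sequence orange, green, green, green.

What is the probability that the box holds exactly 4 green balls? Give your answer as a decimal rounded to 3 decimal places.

0.195

The likelihood of the observed sequence under each hypothesis: P(data | r = 3) = (6/9)(3/9)(3/9)(3/9) = 0.024691; P(data | r = 4) = (5/9)(4/9)(4/9)(4/9) = 0.048773; P(data | r = 6) = (3/9)(6/9)(6/9)(6/9) = 0.098765; P(data | r = 8) = (1/9)(8/9)(8/9)(8/9) = 0.078037.
The prior-weighted likelihoods are 1/4 · 0.024691 = 0.0061728, 1/4 · 0.048773 = 0.012193, 1/4 · 0.098765 = 0.024691, 1/4 · 0.078037 = 0.019509; these sum to 0.062567.
So P(r = 4 | data) = (0.012193) / (0.062567) = 0.19488.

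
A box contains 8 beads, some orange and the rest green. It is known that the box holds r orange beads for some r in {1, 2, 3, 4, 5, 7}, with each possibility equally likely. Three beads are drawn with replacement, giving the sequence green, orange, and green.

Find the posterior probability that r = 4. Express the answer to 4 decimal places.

0.2051

For each hypothesis, P(data | H) works out to: P(data | r = 1) = (7/8)(1/8)(7/8) = 0.095703; P(data | r = 2) = (6/8)(2/8)(6/8) = 0.14062; P(data | r = 3) = (5/8)(3/8)(5/8) = 0.14648; P(data | r = 4) = (4/8)(4/8)(4/8) = 0.125; P(data | r = 5) = (3/8)(5/8)(3/8) = 0.087891; P(data | r = 7) = (1/8)(7/8)(1/8) = 0.013672.
The prior-weighted likelihoods are 1/6 · 0.095703 = 0.015951, 1/6 · 0.14062 = 0.023438, 1/6 · 0.14648 = 0.024414, 1/6 · 0.125 = 0.020833, 1/6 · 0.087891 = 0.014648, 1/6 · 0.013672 = 0.0022786; these sum to 0.10156.
Therefore the posterior P(r = 4 | data) = (0.020833) / (0.10156) = 0.20513.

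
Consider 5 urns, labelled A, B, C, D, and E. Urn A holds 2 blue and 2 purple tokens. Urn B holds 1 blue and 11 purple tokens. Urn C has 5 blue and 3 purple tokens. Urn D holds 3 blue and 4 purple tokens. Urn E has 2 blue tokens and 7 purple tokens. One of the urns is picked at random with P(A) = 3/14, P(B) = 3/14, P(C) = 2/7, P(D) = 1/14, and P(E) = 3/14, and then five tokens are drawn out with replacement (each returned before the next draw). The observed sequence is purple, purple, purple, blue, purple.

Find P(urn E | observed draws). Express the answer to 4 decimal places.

Compute the likelihood of the observed sequence for each case: P(data | urn A) = (2/4)(2/4)(2/4)(2/4)(2/4) = 0.03125; P(data | urn B) = (11/12)(11/12)(11/12)(1/12)(11/12) = 0.058839; P(data | urn C) = (3/8)(3/8)(3/8)(5/8)(3/8) = 0.01236; P(data | urn D) = (4/7)(4/7)(4/7)(3/7)(4/7) = 0.045695; P(data | urn E) = (7/9)(7/9)(7/9)(2/9)(7/9) = 0.081322.
Multiplying each by its prior: 3/14 · 0.03125 = 0.0066964, 3/14 · 0.058839 = 0.012608, 2/7 · 0.01236 = 0.0035313, 1/14 · 0.045695 = 0.0032639, 3/14 · 0.081322 = 0.017426; summing to 0.043526.
Hence P(urn E | data) = (0.017426) / (0.043526) = 0.40036.

0.4004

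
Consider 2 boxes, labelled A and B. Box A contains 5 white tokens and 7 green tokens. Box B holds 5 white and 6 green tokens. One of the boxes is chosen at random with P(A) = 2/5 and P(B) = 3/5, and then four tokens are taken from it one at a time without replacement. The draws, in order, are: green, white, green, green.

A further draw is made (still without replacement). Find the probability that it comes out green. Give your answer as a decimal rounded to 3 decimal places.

0.460

Compute the likelihood of the observed sequence for each case: P(data | box A) = (7/12)(5/11)(6/10)(5/9) = 35/396; P(data | box B) = (6/11)(5/10)(5/9)(4/8) = 5/66.
Weighting by the prior gives 2/5 · 35/396 = 7/198, 3/5 · 5/66 = 1/22; summing to 8/99.
Dividing through by the total gives posterior P(box A | data) = 7/16, P(box B | data) = 9/16.
Averaging over the posterior, P(green next | data) = (1/2)(7/16) + (3/7)(9/16) = 103/224.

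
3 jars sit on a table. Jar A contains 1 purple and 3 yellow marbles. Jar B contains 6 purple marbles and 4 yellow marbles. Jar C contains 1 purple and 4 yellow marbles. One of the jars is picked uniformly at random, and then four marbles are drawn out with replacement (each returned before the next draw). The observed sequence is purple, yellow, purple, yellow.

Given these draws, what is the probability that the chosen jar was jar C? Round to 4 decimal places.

0.2163

The likelihood of the observed sequence under each hypothesis: P(data | jar A) = (1/4)(3/4)(1/4)(3/4) = 0.035156; P(data | jar B) = (6/10)(4/10)(6/10)(4/10) = 0.0576; P(data | jar C) = (1/5)(4/5)(1/5)(4/5) = 0.0256.
The prior-weighted likelihoods are 1/3 · 0.035156 = 0.011719, 1/3 · 0.0576 = 0.0192, 1/3 · 0.0256 = 0.0085333; with total 0.039452.
Therefore the posterior P(jar C | data) = (0.0085333) / (0.039452) = 0.2163.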